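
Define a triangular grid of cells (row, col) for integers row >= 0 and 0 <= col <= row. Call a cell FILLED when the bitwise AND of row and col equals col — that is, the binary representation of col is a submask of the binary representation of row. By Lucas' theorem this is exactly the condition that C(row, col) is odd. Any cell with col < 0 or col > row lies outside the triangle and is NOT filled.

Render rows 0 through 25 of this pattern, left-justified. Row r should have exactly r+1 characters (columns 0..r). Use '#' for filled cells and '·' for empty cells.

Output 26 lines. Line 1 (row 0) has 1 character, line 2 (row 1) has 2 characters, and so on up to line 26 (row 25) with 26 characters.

r0=0: #
r1=1: ##
r2=10: #·#
r3=11: ####
r4=100: #···#
r5=101: ##··##
r6=110: #·#·#·#
r7=111: ########
r8=1000: #·······#
r9=1001: ##······##
r10=1010: #·#·····#·#
r11=1011: ####····####
r12=1100: #···#···#···#
r13=1101: ##··##··##··##
r14=1110: #·#·#·#·#·#·#·#
r15=1111: ################
r16=10000: #···············#
r17=10001: ##··············##
r18=10010: #·#·············#·#
r19=10011: ####············####
r20=10100: #···#···········#···#
r21=10101: ##··##··········##··##
r22=10110: #·#·#·#·········#·#·#·#
r23=10111: ########········########
r24=11000: #·······#·······#·······#
r25=11001: ##······##······##······##

Answer: #
##
#·#
####
#···#
##··##
#·#·#·#
########
#·······#
##······##
#·#·····#·#
####····####
#···#···#···#
##··##··##··##
#·#·#·#·#·#·#·#
################
#···············#
##··············##
#·#·············#·#
####············####
#···#···········#···#
##··##··········##··##
#·#·#·#·········#·#·#·#
########········########
#·······#·······#·······#
##······##······##······##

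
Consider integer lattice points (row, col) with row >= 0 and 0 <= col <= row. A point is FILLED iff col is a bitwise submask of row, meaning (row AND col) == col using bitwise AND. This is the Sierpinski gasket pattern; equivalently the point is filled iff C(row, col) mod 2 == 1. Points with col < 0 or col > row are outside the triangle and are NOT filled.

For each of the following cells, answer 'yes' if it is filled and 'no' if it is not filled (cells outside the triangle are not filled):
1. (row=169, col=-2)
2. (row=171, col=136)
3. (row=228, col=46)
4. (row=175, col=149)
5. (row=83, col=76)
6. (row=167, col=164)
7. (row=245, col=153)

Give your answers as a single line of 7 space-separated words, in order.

Answer: no yes no no no yes no

Derivation:
(169,-2): col outside [0, 169] -> not filled
(171,136): row=0b10101011, col=0b10001000, row AND col = 0b10001000 = 136; 136 == 136 -> filled
(228,46): row=0b11100100, col=0b101110, row AND col = 0b100100 = 36; 36 != 46 -> empty
(175,149): row=0b10101111, col=0b10010101, row AND col = 0b10000101 = 133; 133 != 149 -> empty
(83,76): row=0b1010011, col=0b1001100, row AND col = 0b1000000 = 64; 64 != 76 -> empty
(167,164): row=0b10100111, col=0b10100100, row AND col = 0b10100100 = 164; 164 == 164 -> filled
(245,153): row=0b11110101, col=0b10011001, row AND col = 0b10010001 = 145; 145 != 153 -> empty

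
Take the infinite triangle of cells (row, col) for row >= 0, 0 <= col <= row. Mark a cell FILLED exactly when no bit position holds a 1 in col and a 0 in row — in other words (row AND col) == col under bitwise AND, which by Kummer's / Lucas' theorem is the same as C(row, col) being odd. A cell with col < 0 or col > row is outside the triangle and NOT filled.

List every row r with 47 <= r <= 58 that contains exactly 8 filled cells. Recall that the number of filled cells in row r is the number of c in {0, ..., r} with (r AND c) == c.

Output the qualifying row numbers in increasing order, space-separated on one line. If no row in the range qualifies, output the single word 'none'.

Answer: 49 50 52 56

Derivation:
Row r has 2^popcount(r) filled cells, so we need popcount(r) = log2(8) = 3.
Scan r = 47..58 and keep those with exactly 3 one-bits:
r=47=101111 popcount=5 -> skip
r=48=110000 popcount=2 -> skip
r=49=110001 popcount=3 -> KEEP
r=50=110010 popcount=3 -> KEEP
r=51=110011 popcount=4 -> skip
r=52=110100 popcount=3 -> KEEP
r=53=110101 popcount=4 -> skip
r=54=110110 popcount=4 -> skip
r=55=110111 popcount=5 -> skip
r=56=111000 popcount=3 -> KEEP
r=57=111001 popcount=4 -> skip
r=58=111010 popcount=4 -> skip
Kept rows: 49 50 52 56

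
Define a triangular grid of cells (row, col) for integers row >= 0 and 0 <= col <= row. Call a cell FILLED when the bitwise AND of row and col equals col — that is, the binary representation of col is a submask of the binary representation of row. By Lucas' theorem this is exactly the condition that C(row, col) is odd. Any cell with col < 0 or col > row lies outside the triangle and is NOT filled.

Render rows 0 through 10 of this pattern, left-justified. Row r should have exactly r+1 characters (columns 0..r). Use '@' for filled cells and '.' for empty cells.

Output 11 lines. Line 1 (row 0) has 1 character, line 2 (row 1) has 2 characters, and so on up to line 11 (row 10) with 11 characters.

Answer: @
@@
@.@
@@@@
@...@
@@..@@
@.@.@.@
@@@@@@@@
@.......@
@@......@@
@.@.....@.@

Derivation:
r0=0: @
r1=1: @@
r2=10: @.@
r3=11: @@@@
r4=100: @...@
r5=101: @@..@@
r6=110: @.@.@.@
r7=111: @@@@@@@@
r8=1000: @.......@
r9=1001: @@......@@
r10=1010: @.@.....@.@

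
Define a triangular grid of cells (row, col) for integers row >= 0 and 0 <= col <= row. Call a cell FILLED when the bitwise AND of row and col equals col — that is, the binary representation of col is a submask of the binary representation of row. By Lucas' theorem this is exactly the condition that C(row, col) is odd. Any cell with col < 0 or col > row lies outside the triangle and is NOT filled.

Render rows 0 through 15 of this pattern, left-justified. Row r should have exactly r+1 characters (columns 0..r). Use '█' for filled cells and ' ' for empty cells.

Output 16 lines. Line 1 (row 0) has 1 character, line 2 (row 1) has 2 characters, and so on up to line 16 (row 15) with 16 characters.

r0=0: █
r1=1: ██
r2=10: █ █
r3=11: ████
r4=100: █   █
r5=101: ██  ██
r6=110: █ █ █ █
r7=111: ████████
r8=1000: █       █
r9=1001: ██      ██
r10=1010: █ █     █ █
r11=1011: ████    ████
r12=1100: █   █   █   █
r13=1101: ██  ██  ██  ██
r14=1110: █ █ █ █ █ █ █ █
r15=1111: ████████████████

Answer: █
██
█ █
████
█   █
██  ██
█ █ █ █
████████
█       █
██      ██
█ █     █ █
████    ████
█   █   █   █
██  ██  ██  ██
█ █ █ █ █ █ █ █
████████████████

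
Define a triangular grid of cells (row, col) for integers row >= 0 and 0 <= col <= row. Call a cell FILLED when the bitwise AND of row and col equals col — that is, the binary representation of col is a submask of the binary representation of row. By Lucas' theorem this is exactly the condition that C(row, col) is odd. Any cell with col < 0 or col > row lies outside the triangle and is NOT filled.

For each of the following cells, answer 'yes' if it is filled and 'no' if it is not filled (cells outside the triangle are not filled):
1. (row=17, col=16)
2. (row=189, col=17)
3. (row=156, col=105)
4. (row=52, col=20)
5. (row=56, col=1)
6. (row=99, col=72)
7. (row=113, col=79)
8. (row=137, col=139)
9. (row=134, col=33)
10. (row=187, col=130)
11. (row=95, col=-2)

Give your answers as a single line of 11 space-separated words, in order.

(17,16): row=0b10001, col=0b10000, row AND col = 0b10000 = 16; 16 == 16 -> filled
(189,17): row=0b10111101, col=0b10001, row AND col = 0b10001 = 17; 17 == 17 -> filled
(156,105): row=0b10011100, col=0b1101001, row AND col = 0b1000 = 8; 8 != 105 -> empty
(52,20): row=0b110100, col=0b10100, row AND col = 0b10100 = 20; 20 == 20 -> filled
(56,1): row=0b111000, col=0b1, row AND col = 0b0 = 0; 0 != 1 -> empty
(99,72): row=0b1100011, col=0b1001000, row AND col = 0b1000000 = 64; 64 != 72 -> empty
(113,79): row=0b1110001, col=0b1001111, row AND col = 0b1000001 = 65; 65 != 79 -> empty
(137,139): col outside [0, 137] -> not filled
(134,33): row=0b10000110, col=0b100001, row AND col = 0b0 = 0; 0 != 33 -> empty
(187,130): row=0b10111011, col=0b10000010, row AND col = 0b10000010 = 130; 130 == 130 -> filled
(95,-2): col outside [0, 95] -> not filled

Answer: yes yes no yes no no no no no yes no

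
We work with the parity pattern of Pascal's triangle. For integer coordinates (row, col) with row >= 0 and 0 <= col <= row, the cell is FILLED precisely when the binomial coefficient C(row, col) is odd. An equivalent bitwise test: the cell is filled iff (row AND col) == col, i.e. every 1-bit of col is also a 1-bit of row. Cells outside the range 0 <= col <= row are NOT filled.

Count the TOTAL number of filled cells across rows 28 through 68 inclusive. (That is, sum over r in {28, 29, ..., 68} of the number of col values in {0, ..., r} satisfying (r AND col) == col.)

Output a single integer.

r28=11100 pc3: +8 =8
r29=11101 pc4: +16 =24
r30=11110 pc4: +16 =40
r31=11111 pc5: +32 =72
r32=100000 pc1: +2 =74
r33=100001 pc2: +4 =78
r34=100010 pc2: +4 =82
r35=100011 pc3: +8 =90
r36=100100 pc2: +4 =94
r37=100101 pc3: +8 =102
r38=100110 pc3: +8 =110
r39=100111 pc4: +16 =126
r40=101000 pc2: +4 =130
r41=101001 pc3: +8 =138
r42=101010 pc3: +8 =146
r43=101011 pc4: +16 =162
r44=101100 pc3: +8 =170
r45=101101 pc4: +16 =186
r46=101110 pc4: +16 =202
r47=101111 pc5: +32 =234
r48=110000 pc2: +4 =238
r49=110001 pc3: +8 =246
r50=110010 pc3: +8 =254
r51=110011 pc4: +16 =270
r52=110100 pc3: +8 =278
r53=110101 pc4: +16 =294
r54=110110 pc4: +16 =310
r55=110111 pc5: +32 =342
r56=111000 pc3: +8 =350
r57=111001 pc4: +16 =366
r58=111010 pc4: +16 =382
r59=111011 pc5: +32 =414
r60=111100 pc4: +16 =430
r61=111101 pc5: +32 =462
r62=111110 pc5: +32 =494
r63=111111 pc6: +64 =558
r64=1000000 pc1: +2 =560
r65=1000001 pc2: +4 =564
r66=1000010 pc2: +4 =568
r67=1000011 pc3: +8 =576
r68=1000100 pc2: +4 =580

Answer: 580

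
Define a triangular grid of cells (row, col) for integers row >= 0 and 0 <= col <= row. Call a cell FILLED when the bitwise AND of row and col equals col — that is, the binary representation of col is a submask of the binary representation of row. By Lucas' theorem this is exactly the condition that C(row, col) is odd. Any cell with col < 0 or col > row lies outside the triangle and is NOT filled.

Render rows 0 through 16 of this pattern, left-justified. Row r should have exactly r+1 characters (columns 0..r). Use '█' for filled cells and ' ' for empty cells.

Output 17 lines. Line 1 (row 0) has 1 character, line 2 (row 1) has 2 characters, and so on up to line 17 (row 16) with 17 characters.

r0=0: █
r1=1: ██
r2=10: █ █
r3=11: ████
r4=100: █   █
r5=101: ██  ██
r6=110: █ █ █ █
r7=111: ████████
r8=1000: █       █
r9=1001: ██      ██
r10=1010: █ █     █ █
r11=1011: ████    ████
r12=1100: █   █   █   █
r13=1101: ██  ██  ██  ██
r14=1110: █ █ █ █ █ █ █ █
r15=1111: ████████████████
r16=10000: █               █

Answer: █
██
█ █
████
█   █
██  ██
█ █ █ █
████████
█       █
██      ██
█ █     █ █
████    ████
█   █   █   █
██  ██  ██  ██
█ █ █ █ █ █ █ █
████████████████
█               █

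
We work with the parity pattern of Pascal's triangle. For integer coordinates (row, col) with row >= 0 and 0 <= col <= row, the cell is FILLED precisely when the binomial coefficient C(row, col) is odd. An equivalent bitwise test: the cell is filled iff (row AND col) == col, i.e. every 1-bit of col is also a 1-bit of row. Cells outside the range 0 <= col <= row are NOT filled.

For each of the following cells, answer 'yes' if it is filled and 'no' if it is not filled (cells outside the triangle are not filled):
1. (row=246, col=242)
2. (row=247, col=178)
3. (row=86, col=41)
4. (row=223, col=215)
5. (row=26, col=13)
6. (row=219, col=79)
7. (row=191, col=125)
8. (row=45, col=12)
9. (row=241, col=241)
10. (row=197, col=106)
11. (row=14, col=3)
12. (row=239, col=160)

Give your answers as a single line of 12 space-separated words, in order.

(246,242): row=0b11110110, col=0b11110010, row AND col = 0b11110010 = 242; 242 == 242 -> filled
(247,178): row=0b11110111, col=0b10110010, row AND col = 0b10110010 = 178; 178 == 178 -> filled
(86,41): row=0b1010110, col=0b101001, row AND col = 0b0 = 0; 0 != 41 -> empty
(223,215): row=0b11011111, col=0b11010111, row AND col = 0b11010111 = 215; 215 == 215 -> filled
(26,13): row=0b11010, col=0b1101, row AND col = 0b1000 = 8; 8 != 13 -> empty
(219,79): row=0b11011011, col=0b1001111, row AND col = 0b1001011 = 75; 75 != 79 -> empty
(191,125): row=0b10111111, col=0b1111101, row AND col = 0b111101 = 61; 61 != 125 -> empty
(45,12): row=0b101101, col=0b1100, row AND col = 0b1100 = 12; 12 == 12 -> filled
(241,241): row=0b11110001, col=0b11110001, row AND col = 0b11110001 = 241; 241 == 241 -> filled
(197,106): row=0b11000101, col=0b1101010, row AND col = 0b1000000 = 64; 64 != 106 -> empty
(14,3): row=0b1110, col=0b11, row AND col = 0b10 = 2; 2 != 3 -> empty
(239,160): row=0b11101111, col=0b10100000, row AND col = 0b10100000 = 160; 160 == 160 -> filled

Answer: yes yes no yes no no no yes yes no no yes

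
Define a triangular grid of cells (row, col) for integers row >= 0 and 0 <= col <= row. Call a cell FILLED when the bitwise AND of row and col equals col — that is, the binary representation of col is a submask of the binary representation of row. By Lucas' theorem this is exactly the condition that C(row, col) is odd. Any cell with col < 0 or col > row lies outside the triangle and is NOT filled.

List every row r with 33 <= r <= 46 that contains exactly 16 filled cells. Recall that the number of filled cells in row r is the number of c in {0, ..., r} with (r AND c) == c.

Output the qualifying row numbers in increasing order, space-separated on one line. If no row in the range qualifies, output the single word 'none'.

Row r has 2^popcount(r) filled cells, so we need popcount(r) = log2(16) = 4.
Scan r = 33..46 and keep those with exactly 4 one-bits:
r=33=100001 popcount=2 -> skip
r=34=100010 popcount=2 -> skip
r=35=100011 popcount=3 -> skip
r=36=100100 popcount=2 -> skip
r=37=100101 popcount=3 -> skip
r=38=100110 popcount=3 -> skip
r=39=100111 popcount=4 -> KEEP
r=40=101000 popcount=2 -> skip
r=41=101001 popcount=3 -> skip
r=42=101010 popcount=3 -> skip
r=43=101011 popcount=4 -> KEEP
r=44=101100 popcount=3 -> skip
r=45=101101 popcount=4 -> KEEP
r=46=101110 popcount=4 -> KEEP
Kept rows: 39 43 45 46

Answer: 39 43 45 46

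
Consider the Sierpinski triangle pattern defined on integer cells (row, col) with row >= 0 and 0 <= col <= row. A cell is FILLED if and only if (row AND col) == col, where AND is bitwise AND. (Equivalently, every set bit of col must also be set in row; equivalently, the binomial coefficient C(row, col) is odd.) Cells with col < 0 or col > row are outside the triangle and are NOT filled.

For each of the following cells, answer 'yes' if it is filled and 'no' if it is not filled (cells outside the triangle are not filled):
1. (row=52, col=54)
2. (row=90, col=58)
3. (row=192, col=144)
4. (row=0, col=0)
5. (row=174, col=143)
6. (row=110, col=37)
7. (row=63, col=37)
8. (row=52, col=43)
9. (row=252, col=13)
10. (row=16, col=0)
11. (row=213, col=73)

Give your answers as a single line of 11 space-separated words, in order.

Answer: no no no yes no no yes no no yes no

Derivation:
(52,54): col outside [0, 52] -> not filled
(90,58): row=0b1011010, col=0b111010, row AND col = 0b11010 = 26; 26 != 58 -> empty
(192,144): row=0b11000000, col=0b10010000, row AND col = 0b10000000 = 128; 128 != 144 -> empty
(0,0): row=0b0, col=0b0, row AND col = 0b0 = 0; 0 == 0 -> filled
(174,143): row=0b10101110, col=0b10001111, row AND col = 0b10001110 = 142; 142 != 143 -> empty
(110,37): row=0b1101110, col=0b100101, row AND col = 0b100100 = 36; 36 != 37 -> empty
(63,37): row=0b111111, col=0b100101, row AND col = 0b100101 = 37; 37 == 37 -> filled
(52,43): row=0b110100, col=0b101011, row AND col = 0b100000 = 32; 32 != 43 -> empty
(252,13): row=0b11111100, col=0b1101, row AND col = 0b1100 = 12; 12 != 13 -> empty
(16,0): row=0b10000, col=0b0, row AND col = 0b0 = 0; 0 == 0 -> filled
(213,73): row=0b11010101, col=0b1001001, row AND col = 0b1000001 = 65; 65 != 73 -> empty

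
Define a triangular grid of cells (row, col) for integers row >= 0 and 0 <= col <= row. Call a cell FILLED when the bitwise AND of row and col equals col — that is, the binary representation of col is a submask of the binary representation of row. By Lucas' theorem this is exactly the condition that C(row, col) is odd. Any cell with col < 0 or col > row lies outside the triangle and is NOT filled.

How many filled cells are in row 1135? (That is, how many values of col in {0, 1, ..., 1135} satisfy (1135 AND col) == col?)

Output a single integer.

Answer: 128

Derivation:
1135 in binary = 10001101111
popcount(1135) = number of 1-bits in 10001101111 = 7
A col c satisfies (1135 AND c) == c iff every set bit of c is also set in 1135; each of the 7 set bits of 1135 can independently be on or off in c.
count = 2^7 = 128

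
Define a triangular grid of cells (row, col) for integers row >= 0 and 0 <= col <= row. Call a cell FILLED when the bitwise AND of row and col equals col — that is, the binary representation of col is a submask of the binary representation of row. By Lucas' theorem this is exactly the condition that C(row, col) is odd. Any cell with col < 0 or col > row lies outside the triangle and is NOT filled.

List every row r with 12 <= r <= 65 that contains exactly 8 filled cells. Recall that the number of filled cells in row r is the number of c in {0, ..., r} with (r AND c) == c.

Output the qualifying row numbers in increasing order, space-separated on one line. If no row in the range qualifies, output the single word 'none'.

Row r has 2^popcount(r) filled cells, so we need popcount(r) = log2(8) = 3.
Scan r = 12..65 and keep those with exactly 3 one-bits:
r=12=1100 popcount=2 -> skip
r=13=1101 popcount=3 -> KEEP
r=14=1110 popcount=3 -> KEEP
r=15=1111 popcount=4 -> skip
r=16=10000 popcount=1 -> skip
r=17=10001 popcount=2 -> skip
r=18=10010 popcount=2 -> skip
r=19=10011 popcount=3 -> KEEP
r=20=10100 popcount=2 -> skip
r=21=10101 popcount=3 -> KEEP
r=22=10110 popcount=3 -> KEEP
r=23=10111 popcount=4 -> skip
r=24=11000 popcount=2 -> skip
r=25=11001 popcount=3 -> KEEP
r=26=11010 popcount=3 -> KEEP
r=27=11011 popcount=4 -> skip
r=28=11100 popcount=3 -> KEEP
r=29=11101 popcount=4 -> skip
r=30=11110 popcount=4 -> skip
r=31=11111 popcount=5 -> skip
r=32=100000 popcount=1 -> skip
r=33=100001 popcount=2 -> skip
r=34=100010 popcount=2 -> skip
r=35=100011 popcount=3 -> KEEP
r=36=100100 popcount=2 -> skip
r=37=100101 popcount=3 -> KEEP
r=38=100110 popcount=3 -> KEEP
r=39=100111 popcount=4 -> skip
r=40=101000 popcount=2 -> skip
r=41=101001 popcount=3 -> KEEP
r=42=101010 popcount=3 -> KEEP
r=43=101011 popcount=4 -> skip
r=44=101100 popcount=3 -> KEEP
r=45=101101 popcount=4 -> skip
r=46=101110 popcount=4 -> skip
r=47=101111 popcount=5 -> skip
r=48=110000 popcount=2 -> skip
r=49=110001 popcount=3 -> KEEP
r=50=110010 popcount=3 -> KEEP
r=51=110011 popcount=4 -> skip
r=52=110100 popcount=3 -> KEEP
r=53=110101 popcount=4 -> skip
r=54=110110 popcount=4 -> skip
r=55=110111 popcount=5 -> skip
r=56=111000 popcount=3 -> KEEP
r=57=111001 popcount=4 -> skip
r=58=111010 popcount=4 -> skip
r=59=111011 popcount=5 -> skip
r=60=111100 popcount=4 -> skip
r=61=111101 popcount=5 -> skip
r=62=111110 popcount=5 -> skip
r=63=111111 popcount=6 -> skip
r=64=1000000 popcount=1 -> skip
r=65=1000001 popcount=2 -> skip
Kept rows: 13 14 19 21 22 25 26 28 35 37 38 41 42 44 49 50 52 56

Answer: 13 14 19 21 22 25 26 28 35 37 38 41 42 44 49 50 52 56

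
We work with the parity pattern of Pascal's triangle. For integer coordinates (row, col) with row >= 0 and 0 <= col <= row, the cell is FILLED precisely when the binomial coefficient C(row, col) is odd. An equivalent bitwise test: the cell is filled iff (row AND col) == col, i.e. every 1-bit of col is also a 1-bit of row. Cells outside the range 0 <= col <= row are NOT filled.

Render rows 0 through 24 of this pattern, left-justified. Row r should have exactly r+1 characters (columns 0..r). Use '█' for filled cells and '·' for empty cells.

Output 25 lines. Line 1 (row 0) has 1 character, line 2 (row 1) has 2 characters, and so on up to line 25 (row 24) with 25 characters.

r0=0: █
r1=1: ██
r2=10: █·█
r3=11: ████
r4=100: █···█
r5=101: ██··██
r6=110: █·█·█·█
r7=111: ████████
r8=1000: █·······█
r9=1001: ██······██
r10=1010: █·█·····█·█
r11=1011: ████····████
r12=1100: █···█···█···█
r13=1101: ██··██··██··██
r14=1110: █·█·█·█·█·█·█·█
r15=1111: ████████████████
r16=10000: █···············█
r17=10001: ██··············██
r18=10010: █·█·············█·█
r19=10011: ████············████
r20=10100: █···█···········█···█
r21=10101: ██··██··········██··██
r22=10110: █·█·█·█·········█·█·█·█
r23=10111: ████████········████████
r24=11000: █·······█·······█·······█

Answer: █
██
█·█
████
█···█
██··██
█·█·█·█
████████
█·······█
██······██
█·█·····█·█
████····████
█···█···█···█
██··██··██··██
█·█·█·█·█·█·█·█
████████████████
█···············█
██··············██
█·█·············█·█
████············████
█···█···········█···█
██··██··········██··██
█·█·█·█·········█·█·█·█
████████········████████
█·······█·······█·······█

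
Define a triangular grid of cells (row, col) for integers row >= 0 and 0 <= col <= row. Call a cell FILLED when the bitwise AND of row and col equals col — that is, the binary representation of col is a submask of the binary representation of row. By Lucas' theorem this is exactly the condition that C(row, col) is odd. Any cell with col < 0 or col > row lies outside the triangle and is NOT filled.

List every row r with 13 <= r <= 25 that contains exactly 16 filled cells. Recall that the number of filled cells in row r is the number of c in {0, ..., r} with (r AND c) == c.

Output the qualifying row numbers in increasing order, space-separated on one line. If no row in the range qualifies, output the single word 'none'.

Answer: 15 23

Derivation:
Row r has 2^popcount(r) filled cells, so we need popcount(r) = log2(16) = 4.
Scan r = 13..25 and keep those with exactly 4 one-bits:
r=13=1101 popcount=3 -> skip
r=14=1110 popcount=3 -> skip
r=15=1111 popcount=4 -> KEEP
r=16=10000 popcount=1 -> skip
r=17=10001 popcount=2 -> skip
r=18=10010 popcount=2 -> skip
r=19=10011 popcount=3 -> skip
r=20=10100 popcount=2 -> skip
r=21=10101 popcount=3 -> skip
r=22=10110 popcount=3 -> skip
r=23=10111 popcount=4 -> KEEP
r=24=11000 popcount=2 -> skip
r=25=11001 popcount=3 -> skip
Kept rows: 15 23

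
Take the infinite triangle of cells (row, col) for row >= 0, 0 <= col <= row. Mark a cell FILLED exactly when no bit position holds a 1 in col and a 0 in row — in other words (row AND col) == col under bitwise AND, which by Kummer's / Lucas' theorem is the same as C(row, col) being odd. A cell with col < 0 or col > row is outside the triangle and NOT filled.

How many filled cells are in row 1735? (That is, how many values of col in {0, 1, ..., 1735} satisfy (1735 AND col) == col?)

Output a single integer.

Answer: 128

Derivation:
1735 in binary = 11011000111
popcount(1735) = number of 1-bits in 11011000111 = 7
A col c satisfies (1735 AND c) == c iff every set bit of c is also set in 1735; each of the 7 set bits of 1735 can independently be on or off in c.
count = 2^7 = 128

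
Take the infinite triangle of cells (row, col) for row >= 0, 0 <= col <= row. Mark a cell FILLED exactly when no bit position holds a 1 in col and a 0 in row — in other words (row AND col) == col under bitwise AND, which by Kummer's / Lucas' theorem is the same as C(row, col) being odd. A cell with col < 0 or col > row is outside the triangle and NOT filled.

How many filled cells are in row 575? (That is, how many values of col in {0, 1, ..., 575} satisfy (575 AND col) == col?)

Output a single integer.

575 in binary = 1000111111
popcount(575) = number of 1-bits in 1000111111 = 7
A col c satisfies (575 AND c) == c iff every set bit of c is also set in 575; each of the 7 set bits of 575 can independently be on or off in c.
count = 2^7 = 128

Answer: 128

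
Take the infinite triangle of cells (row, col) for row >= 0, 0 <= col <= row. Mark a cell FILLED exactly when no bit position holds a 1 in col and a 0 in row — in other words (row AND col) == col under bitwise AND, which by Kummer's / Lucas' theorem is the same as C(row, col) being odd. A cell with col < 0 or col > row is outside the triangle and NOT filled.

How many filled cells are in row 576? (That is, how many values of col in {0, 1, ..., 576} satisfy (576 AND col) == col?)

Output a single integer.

Answer: 4

Derivation:
576 in binary = 1001000000
popcount(576) = number of 1-bits in 1001000000 = 2
A col c satisfies (576 AND c) == c iff every set bit of c is also set in 576; each of the 2 set bits of 576 can independently be on or off in c.
count = 2^2 = 4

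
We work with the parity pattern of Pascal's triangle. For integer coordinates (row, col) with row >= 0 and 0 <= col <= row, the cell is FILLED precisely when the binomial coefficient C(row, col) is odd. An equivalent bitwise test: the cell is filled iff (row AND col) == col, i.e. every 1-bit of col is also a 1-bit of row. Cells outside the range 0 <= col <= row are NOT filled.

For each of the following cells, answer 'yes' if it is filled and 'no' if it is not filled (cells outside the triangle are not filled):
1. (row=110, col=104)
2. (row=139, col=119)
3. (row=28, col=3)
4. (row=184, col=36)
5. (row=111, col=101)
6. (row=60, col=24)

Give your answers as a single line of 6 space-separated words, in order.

(110,104): row=0b1101110, col=0b1101000, row AND col = 0b1101000 = 104; 104 == 104 -> filled
(139,119): row=0b10001011, col=0b1110111, row AND col = 0b11 = 3; 3 != 119 -> empty
(28,3): row=0b11100, col=0b11, row AND col = 0b0 = 0; 0 != 3 -> empty
(184,36): row=0b10111000, col=0b100100, row AND col = 0b100000 = 32; 32 != 36 -> empty
(111,101): row=0b1101111, col=0b1100101, row AND col = 0b1100101 = 101; 101 == 101 -> filled
(60,24): row=0b111100, col=0b11000, row AND col = 0b11000 = 24; 24 == 24 -> filled

Answer: yes no no no yes yes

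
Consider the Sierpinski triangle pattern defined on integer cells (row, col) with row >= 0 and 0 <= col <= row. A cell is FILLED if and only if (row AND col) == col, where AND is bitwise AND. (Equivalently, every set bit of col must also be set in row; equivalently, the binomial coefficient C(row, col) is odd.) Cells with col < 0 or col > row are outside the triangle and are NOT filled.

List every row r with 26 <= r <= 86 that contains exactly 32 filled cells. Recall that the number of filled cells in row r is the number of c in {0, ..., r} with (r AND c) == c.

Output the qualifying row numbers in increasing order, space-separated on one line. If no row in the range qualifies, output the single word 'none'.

Answer: 31 47 55 59 61 62 79

Derivation:
Row r has 2^popcount(r) filled cells, so we need popcount(r) = log2(32) = 5.
Scan r = 26..86 and keep those with exactly 5 one-bits:
r=26=11010 popcount=3 -> skip
r=27=11011 popcount=4 -> skip
r=28=11100 popcount=3 -> skip
r=29=11101 popcount=4 -> skip
r=30=11110 popcount=4 -> skip
r=31=11111 popcount=5 -> KEEP
r=32=100000 popcount=1 -> skip
r=33=100001 popcount=2 -> skip
r=34=100010 popcount=2 -> skip
r=35=100011 popcount=3 -> skip
r=36=100100 popcount=2 -> skip
r=37=100101 popcount=3 -> skip
r=38=100110 popcount=3 -> skip
r=39=100111 popcount=4 -> skip
r=40=101000 popcount=2 -> skip
r=41=101001 popcount=3 -> skip
r=42=101010 popcount=3 -> skip
r=43=101011 popcount=4 -> skip
r=44=101100 popcount=3 -> skip
r=45=101101 popcount=4 -> skip
r=46=101110 popcount=4 -> skip
r=47=101111 popcount=5 -> KEEP
r=48=110000 popcount=2 -> skip
r=49=110001 popcount=3 -> skip
r=50=110010 popcount=3 -> skip
r=51=110011 popcount=4 -> skip
r=52=110100 popcount=3 -> skip
r=53=110101 popcount=4 -> skip
r=54=110110 popcount=4 -> skip
r=55=110111 popcount=5 -> KEEP
r=56=111000 popcount=3 -> skip
r=57=111001 popcount=4 -> skip
r=58=111010 popcount=4 -> skip
r=59=111011 popcount=5 -> KEEP
r=60=111100 popcount=4 -> skip
r=61=111101 popcount=5 -> KEEP
r=62=111110 popcount=5 -> KEEP
r=63=111111 popcount=6 -> skip
r=64=1000000 popcount=1 -> skip
r=65=1000001 popcount=2 -> skip
r=66=1000010 popcount=2 -> skip
r=67=1000011 popcount=3 -> skip
r=68=1000100 popcount=2 -> skip
r=69=1000101 popcount=3 -> skip
r=70=1000110 popcount=3 -> skip
r=71=1000111 popcount=4 -> skip
r=72=1001000 popcount=2 -> skip
r=73=1001001 popcount=3 -> skip
r=74=1001010 popcount=3 -> skip
r=75=1001011 popcount=4 -> skip
r=76=1001100 popcount=3 -> skip
r=77=1001101 popcount=4 -> skip
r=78=1001110 popcount=4 -> skip
r=79=1001111 popcount=5 -> KEEP
r=80=1010000 popcount=2 -> skip
r=81=1010001 popcount=3 -> skip
r=82=1010010 popcount=3 -> skip
r=83=1010011 popcount=4 -> skip
r=84=1010100 popcount=3 -> skip
r=85=1010101 popcount=4 -> skip
r=86=1010110 popcount=4 -> skip
Kept rows: 31 47 55 59 61 62 79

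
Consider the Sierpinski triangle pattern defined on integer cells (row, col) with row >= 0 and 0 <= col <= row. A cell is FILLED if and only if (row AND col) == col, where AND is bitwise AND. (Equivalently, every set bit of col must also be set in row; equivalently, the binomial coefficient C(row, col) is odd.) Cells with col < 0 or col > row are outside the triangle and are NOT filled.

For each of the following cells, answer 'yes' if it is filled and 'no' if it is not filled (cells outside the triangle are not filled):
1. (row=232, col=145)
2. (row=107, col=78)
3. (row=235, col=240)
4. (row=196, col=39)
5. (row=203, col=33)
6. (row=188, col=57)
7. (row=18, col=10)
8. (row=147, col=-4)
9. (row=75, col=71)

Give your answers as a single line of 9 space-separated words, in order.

(232,145): row=0b11101000, col=0b10010001, row AND col = 0b10000000 = 128; 128 != 145 -> empty
(107,78): row=0b1101011, col=0b1001110, row AND col = 0b1001010 = 74; 74 != 78 -> empty
(235,240): col outside [0, 235] -> not filled
(196,39): row=0b11000100, col=0b100111, row AND col = 0b100 = 4; 4 != 39 -> empty
(203,33): row=0b11001011, col=0b100001, row AND col = 0b1 = 1; 1 != 33 -> empty
(188,57): row=0b10111100, col=0b111001, row AND col = 0b111000 = 56; 56 != 57 -> empty
(18,10): row=0b10010, col=0b1010, row AND col = 0b10 = 2; 2 != 10 -> empty
(147,-4): col outside [0, 147] -> not filled
(75,71): row=0b1001011, col=0b1000111, row AND col = 0b1000011 = 67; 67 != 71 -> empty

Answer: no no no no no no no no no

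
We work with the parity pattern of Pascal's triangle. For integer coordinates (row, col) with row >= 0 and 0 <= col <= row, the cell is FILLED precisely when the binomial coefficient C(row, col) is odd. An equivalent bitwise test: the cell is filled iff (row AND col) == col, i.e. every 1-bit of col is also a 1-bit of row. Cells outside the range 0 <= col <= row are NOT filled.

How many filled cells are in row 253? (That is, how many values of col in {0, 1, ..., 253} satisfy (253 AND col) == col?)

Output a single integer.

Answer: 128

Derivation:
253 in binary = 11111101
popcount(253) = number of 1-bits in 11111101 = 7
A col c satisfies (253 AND c) == c iff every set bit of c is also set in 253; each of the 7 set bits of 253 can independently be on or off in c.
count = 2^7 = 128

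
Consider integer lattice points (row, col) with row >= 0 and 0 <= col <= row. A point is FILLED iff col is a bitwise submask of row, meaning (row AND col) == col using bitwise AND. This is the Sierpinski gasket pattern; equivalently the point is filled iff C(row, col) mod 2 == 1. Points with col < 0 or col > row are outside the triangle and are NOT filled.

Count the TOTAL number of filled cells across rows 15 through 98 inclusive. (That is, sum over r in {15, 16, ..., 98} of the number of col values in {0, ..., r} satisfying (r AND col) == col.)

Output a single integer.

r15=1111 pc4: +16 =16
r16=10000 pc1: +2 =18
r17=10001 pc2: +4 =22
r18=10010 pc2: +4 =26
r19=10011 pc3: +8 =34
r20=10100 pc2: +4 =38
r21=10101 pc3: +8 =46
r22=10110 pc3: +8 =54
r23=10111 pc4: +16 =70
r24=11000 pc2: +4 =74
r25=11001 pc3: +8 =82
r26=11010 pc3: +8 =90
r27=11011 pc4: +16 =106
r28=11100 pc3: +8 =114
r29=11101 pc4: +16 =130
r30=11110 pc4: +16 =146
r31=11111 pc5: +32 =178
r32=100000 pc1: +2 =180
r33=100001 pc2: +4 =184
r34=100010 pc2: +4 =188
r35=100011 pc3: +8 =196
r36=100100 pc2: +4 =200
r37=100101 pc3: +8 =208
r38=100110 pc3: +8 =216
r39=100111 pc4: +16 =232
r40=101000 pc2: +4 =236
r41=101001 pc3: +8 =244
r42=101010 pc3: +8 =252
r43=101011 pc4: +16 =268
r44=101100 pc3: +8 =276
r45=101101 pc4: +16 =292
r46=101110 pc4: +16 =308
r47=101111 pc5: +32 =340
r48=110000 pc2: +4 =344
r49=110001 pc3: +8 =352
r50=110010 pc3: +8 =360
r51=110011 pc4: +16 =376
r52=110100 pc3: +8 =384
r53=110101 pc4: +16 =400
r54=110110 pc4: +16 =416
r55=110111 pc5: +32 =448
r56=111000 pc3: +8 =456
r57=111001 pc4: +16 =472
r58=111010 pc4: +16 =488
r59=111011 pc5: +32 =520
r60=111100 pc4: +16 =536
r61=111101 pc5: +32 =568
r62=111110 pc5: +32 =600
r63=111111 pc6: +64 =664
r64=1000000 pc1: +2 =666
r65=1000001 pc2: +4 =670
r66=1000010 pc2: +4 =674
r67=1000011 pc3: +8 =682
r68=1000100 pc2: +4 =686
r69=1000101 pc3: +8 =694
r70=1000110 pc3: +8 =702
r71=1000111 pc4: +16 =718
r72=1001000 pc2: +4 =722
r73=1001001 pc3: +8 =730
r74=1001010 pc3: +8 =738
r75=1001011 pc4: +16 =754
r76=1001100 pc3: +8 =762
r77=1001101 pc4: +16 =778
r78=1001110 pc4: +16 =794
r79=1001111 pc5: +32 =826
r80=1010000 pc2: +4 =830
r81=1010001 pc3: +8 =838
r82=1010010 pc3: +8 =846
r83=1010011 pc4: +16 =862
r84=1010100 pc3: +8 =870
r85=1010101 pc4: +16 =886
r86=1010110 pc4: +16 =902
r87=1010111 pc5: +32 =934
r88=1011000 pc3: +8 =942
r89=1011001 pc4: +16 =958
r90=1011010 pc4: +16 =974
r91=1011011 pc5: +32 =1006
r92=1011100 pc4: +16 =1022
r93=1011101 pc5: +32 =1054
r94=1011110 pc5: +32 =1086
r95=1011111 pc6: +64 =1150
r96=1100000 pc2: +4 =1154
r97=1100001 pc3: +8 =1162
r98=1100010 pc3: +8 =1170

Answer: 1170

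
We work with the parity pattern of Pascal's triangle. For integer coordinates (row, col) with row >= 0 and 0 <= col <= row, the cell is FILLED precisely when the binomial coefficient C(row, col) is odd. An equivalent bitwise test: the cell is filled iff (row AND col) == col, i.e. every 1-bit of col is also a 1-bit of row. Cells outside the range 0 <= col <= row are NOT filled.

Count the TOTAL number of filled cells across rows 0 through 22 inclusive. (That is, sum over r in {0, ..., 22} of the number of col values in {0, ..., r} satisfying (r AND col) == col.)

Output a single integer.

r0=0 pc0: +1 =1
r1=1 pc1: +2 =3
r2=10 pc1: +2 =5
r3=11 pc2: +4 =9
r4=100 pc1: +2 =11
r5=101 pc2: +4 =15
r6=110 pc2: +4 =19
r7=111 pc3: +8 =27
r8=1000 pc1: +2 =29
r9=1001 pc2: +4 =33
r10=1010 pc2: +4 =37
r11=1011 pc3: +8 =45
r12=1100 pc2: +4 =49
r13=1101 pc3: +8 =57
r14=1110 pc3: +8 =65
r15=1111 pc4: +16 =81
r16=10000 pc1: +2 =83
r17=10001 pc2: +4 =87
r18=10010 pc2: +4 =91
r19=10011 pc3: +8 =99
r20=10100 pc2: +4 =103
r21=10101 pc3: +8 =111
r22=10110 pc3: +8 =119

Answer: 119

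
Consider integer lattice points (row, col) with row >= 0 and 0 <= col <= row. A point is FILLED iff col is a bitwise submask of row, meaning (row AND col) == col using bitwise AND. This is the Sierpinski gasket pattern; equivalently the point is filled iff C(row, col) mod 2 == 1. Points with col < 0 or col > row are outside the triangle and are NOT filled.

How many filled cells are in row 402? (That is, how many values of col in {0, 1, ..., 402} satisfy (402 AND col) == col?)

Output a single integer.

402 in binary = 110010010
popcount(402) = number of 1-bits in 110010010 = 4
A col c satisfies (402 AND c) == c iff every set bit of c is also set in 402; each of the 4 set bits of 402 can independently be on or off in c.
count = 2^4 = 16

Answer: 16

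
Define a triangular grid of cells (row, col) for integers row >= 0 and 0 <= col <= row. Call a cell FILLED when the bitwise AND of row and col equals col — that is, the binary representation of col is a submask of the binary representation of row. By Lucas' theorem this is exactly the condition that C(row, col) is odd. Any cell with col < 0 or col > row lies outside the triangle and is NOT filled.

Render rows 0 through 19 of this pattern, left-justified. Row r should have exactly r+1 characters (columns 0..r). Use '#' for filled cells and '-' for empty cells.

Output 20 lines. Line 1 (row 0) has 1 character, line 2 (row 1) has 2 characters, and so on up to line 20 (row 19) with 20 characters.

Answer: #
##
#-#
####
#---#
##--##
#-#-#-#
########
#-------#
##------##
#-#-----#-#
####----####
#---#---#---#
##--##--##--##
#-#-#-#-#-#-#-#
################
#---------------#
##--------------##
#-#-------------#-#
####------------####

Derivation:
r0=0: #
r1=1: ##
r2=10: #-#
r3=11: ####
r4=100: #---#
r5=101: ##--##
r6=110: #-#-#-#
r7=111: ########
r8=1000: #-------#
r9=1001: ##------##
r10=1010: #-#-----#-#
r11=1011: ####----####
r12=1100: #---#---#---#
r13=1101: ##--##--##--##
r14=1110: #-#-#-#-#-#-#-#
r15=1111: ################
r16=10000: #---------------#
r17=10001: ##--------------##
r18=10010: #-#-------------#-#
r19=10011: ####------------####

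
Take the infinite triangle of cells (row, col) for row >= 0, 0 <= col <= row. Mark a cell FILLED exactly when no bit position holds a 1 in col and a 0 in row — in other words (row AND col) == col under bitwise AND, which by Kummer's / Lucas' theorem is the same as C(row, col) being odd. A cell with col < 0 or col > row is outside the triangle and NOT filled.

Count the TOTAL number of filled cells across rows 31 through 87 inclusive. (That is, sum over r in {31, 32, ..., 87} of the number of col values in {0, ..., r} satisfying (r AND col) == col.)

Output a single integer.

Answer: 788

Derivation:
r31=11111 pc5: +32 =32
r32=100000 pc1: +2 =34
r33=100001 pc2: +4 =38
r34=100010 pc2: +4 =42
r35=100011 pc3: +8 =50
r36=100100 pc2: +4 =54
r37=100101 pc3: +8 =62
r38=100110 pc3: +8 =70
r39=100111 pc4: +16 =86
r40=101000 pc2: +4 =90
r41=101001 pc3: +8 =98
r42=101010 pc3: +8 =106
r43=101011 pc4: +16 =122
r44=101100 pc3: +8 =130
r45=101101 pc4: +16 =146
r46=101110 pc4: +16 =162
r47=101111 pc5: +32 =194
r48=110000 pc2: +4 =198
r49=110001 pc3: +8 =206
r50=110010 pc3: +8 =214
r51=110011 pc4: +16 =230
r52=110100 pc3: +8 =238
r53=110101 pc4: +16 =254
r54=110110 pc4: +16 =270
r55=110111 pc5: +32 =302
r56=111000 pc3: +8 =310
r57=111001 pc4: +16 =326
r58=111010 pc4: +16 =342
r59=111011 pc5: +32 =374
r60=111100 pc4: +16 =390
r61=111101 pc5: +32 =422
r62=111110 pc5: +32 =454
r63=111111 pc6: +64 =518
r64=1000000 pc1: +2 =520
r65=1000001 pc2: +4 =524
r66=1000010 pc2: +4 =528
r67=1000011 pc3: +8 =536
r68=1000100 pc2: +4 =540
r69=1000101 pc3: +8 =548
r70=1000110 pc3: +8 =556
r71=1000111 pc4: +16 =572
r72=1001000 pc2: +4 =576
r73=1001001 pc3: +8 =584
r74=1001010 pc3: +8 =592
r75=1001011 pc4: +16 =608
r76=1001100 pc3: +8 =616
r77=1001101 pc4: +16 =632
r78=1001110 pc4: +16 =648
r79=1001111 pc5: +32 =680
r80=1010000 pc2: +4 =684
r81=1010001 pc3: +8 =692
r82=1010010 pc3: +8 =700
r83=1010011 pc4: +16 =716
r84=1010100 pc3: +8 =724
r85=1010101 pc4: +16 =740
r86=1010110 pc4: +16 =756
r87=1010111 pc5: +32 =788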